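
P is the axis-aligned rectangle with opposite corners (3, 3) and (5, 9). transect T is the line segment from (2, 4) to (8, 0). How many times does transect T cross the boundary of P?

The segment meets the boundary at (3.5,3), (3,3.333).

2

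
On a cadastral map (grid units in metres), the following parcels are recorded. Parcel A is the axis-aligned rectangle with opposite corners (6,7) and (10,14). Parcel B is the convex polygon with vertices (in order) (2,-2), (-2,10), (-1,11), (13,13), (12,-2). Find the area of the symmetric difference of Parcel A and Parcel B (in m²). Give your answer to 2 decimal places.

|Parcel A| = 28, |Parcel B| = 177, |Parcel A∩Parcel B| = 21.1429.
|Parcel A △ Parcel B| = |Parcel A| + |Parcel B| − 2·|Parcel A∩Parcel B| = 28 + 177 − 42.2857 = 162.71.

162.71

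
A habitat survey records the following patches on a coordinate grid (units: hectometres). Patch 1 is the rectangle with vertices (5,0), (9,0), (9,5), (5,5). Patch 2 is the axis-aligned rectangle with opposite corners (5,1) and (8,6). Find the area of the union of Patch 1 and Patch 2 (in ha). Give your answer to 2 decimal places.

By inclusion–exclusion:
Individual areas: |Patch 1| = 20, |Patch 2| = 15.
|Patch 1∩Patch 2|: x∈[5,8], y∈[1,5] → 3·4 = 12.
|Patch 1 ∪ Patch 2| = 35 − 12 = 23.00.

23.00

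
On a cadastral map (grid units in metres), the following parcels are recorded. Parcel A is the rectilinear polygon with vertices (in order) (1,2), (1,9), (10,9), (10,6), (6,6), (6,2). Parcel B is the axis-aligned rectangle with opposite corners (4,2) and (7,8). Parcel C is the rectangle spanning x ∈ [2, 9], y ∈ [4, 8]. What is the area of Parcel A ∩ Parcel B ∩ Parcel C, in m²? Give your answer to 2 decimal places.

The intersection is the polygon with vertices (6,4), (4,4), (4,8), (7,8), (7,6), (6,6).
By the shoelace formula its area is 10.00.

10.00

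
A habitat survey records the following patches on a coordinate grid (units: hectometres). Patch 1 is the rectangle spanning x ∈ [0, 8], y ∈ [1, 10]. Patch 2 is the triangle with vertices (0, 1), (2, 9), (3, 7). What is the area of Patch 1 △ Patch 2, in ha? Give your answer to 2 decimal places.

|Patch 1| = 72, |Patch 2| = 6, |Patch 1∩Patch 2| = 6.
|Patch 1 △ Patch 2| = |Patch 1| + |Patch 2| − 2·|Patch 1∩Patch 2| = 72 + 6 − 12 = 66.00.

66.00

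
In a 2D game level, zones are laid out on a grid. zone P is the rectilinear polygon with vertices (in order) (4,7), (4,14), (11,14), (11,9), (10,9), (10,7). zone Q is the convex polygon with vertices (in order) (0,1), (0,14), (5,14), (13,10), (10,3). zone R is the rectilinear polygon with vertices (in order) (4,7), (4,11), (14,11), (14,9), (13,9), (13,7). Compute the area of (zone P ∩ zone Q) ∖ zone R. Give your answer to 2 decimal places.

|zone P ∩ zone Q| = 38.
|(zone P ∩ zone Q) ∩ zone R| = 26.
|(zone P ∩ zone Q) ∖ zone R| = 38 − 26 = 12.00.

12.00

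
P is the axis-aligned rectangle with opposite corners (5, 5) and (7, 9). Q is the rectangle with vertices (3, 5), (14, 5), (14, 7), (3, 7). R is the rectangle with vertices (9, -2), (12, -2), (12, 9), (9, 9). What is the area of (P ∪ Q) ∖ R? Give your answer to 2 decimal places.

|P ∪ Q| = 26.
|(P ∪ Q) ∩ R| = 6.
|(P ∪ Q) ∖ R| = 26 − 6 = 20.00.

20.00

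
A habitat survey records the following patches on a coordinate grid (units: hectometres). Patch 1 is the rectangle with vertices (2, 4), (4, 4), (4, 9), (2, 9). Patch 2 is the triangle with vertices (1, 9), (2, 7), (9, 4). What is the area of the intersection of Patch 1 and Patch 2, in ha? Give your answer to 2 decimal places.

The intersection is the polygon with vertices (4,6.143), (2,7), (2,8.375), (4,7.125).
By the shoelace formula its area is 2.36.

2.36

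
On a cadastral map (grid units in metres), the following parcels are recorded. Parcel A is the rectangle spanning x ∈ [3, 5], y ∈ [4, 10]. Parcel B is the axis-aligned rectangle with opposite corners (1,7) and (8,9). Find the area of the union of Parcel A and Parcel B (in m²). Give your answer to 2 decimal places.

By inclusion–exclusion:
Individual areas: |Parcel A| = 12, |Parcel B| = 14.
|Parcel A∩Parcel B|: x∈[3,5], y∈[7,9] → 2·2 = 4.
|Parcel A ∪ Parcel B| = 26 − 4 = 22.00.

22.00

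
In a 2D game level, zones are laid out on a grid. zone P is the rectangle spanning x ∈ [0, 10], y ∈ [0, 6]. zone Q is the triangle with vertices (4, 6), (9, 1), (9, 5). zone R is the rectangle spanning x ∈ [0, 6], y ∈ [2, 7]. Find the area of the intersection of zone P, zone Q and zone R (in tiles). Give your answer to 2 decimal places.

The intersection is the polygon with vertices (4,6), (6,5.6), (6,4).
By the shoelace formula its area is 1.60.

1.60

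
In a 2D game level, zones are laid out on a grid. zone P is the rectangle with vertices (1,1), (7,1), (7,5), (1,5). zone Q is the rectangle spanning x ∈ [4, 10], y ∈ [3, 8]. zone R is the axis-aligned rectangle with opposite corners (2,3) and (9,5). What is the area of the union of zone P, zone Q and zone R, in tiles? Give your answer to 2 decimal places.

48.00

By inclusion–exclusion:
Individual areas: |zone P| = 24, |zone Q| = 30, |zone R| = 14.
|zone P∩zone Q|: x∈[4,7], y∈[3,5] → 3·2 = 6.
|zone P∩zone R|: x∈[2,7], y∈[3,5] → 5·2 = 10.
|zone Q∩zone R|: x∈[4,9], y∈[3,5] → 5·2 = 10.
|zone P∩zone Q∩zone R| = 6.
|zone P ∪ zone Q ∪ zone R| = 68 − 26 + 6 = 48.00.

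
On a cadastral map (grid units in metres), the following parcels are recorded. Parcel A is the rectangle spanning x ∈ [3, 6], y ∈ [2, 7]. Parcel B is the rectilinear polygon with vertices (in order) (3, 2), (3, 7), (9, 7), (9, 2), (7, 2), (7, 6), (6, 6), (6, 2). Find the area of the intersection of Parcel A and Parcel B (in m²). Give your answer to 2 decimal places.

15.00

The intersection is the polygon with vertices (6,2), (3,2), (3,7), (6,7), (6,6).
By the shoelace formula its area is 15.00.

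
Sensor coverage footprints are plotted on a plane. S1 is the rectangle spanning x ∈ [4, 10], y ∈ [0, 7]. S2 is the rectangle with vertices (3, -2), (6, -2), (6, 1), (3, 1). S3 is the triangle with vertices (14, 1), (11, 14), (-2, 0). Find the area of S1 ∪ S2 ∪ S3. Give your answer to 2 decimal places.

By inclusion–exclusion:
Individual areas: |S1| = 42, |S2| = 9, |S3| = 105.5.
|S1∩S2|: x∈[4,6], y∈[0,1] → 2·1 = 2.
|S1∩S3| = 38.4904.
|S2∩S3| = 1.7812.
|S1∩S2∩S3| = 1.125.
|S1 ∪ S2 ∪ S3| = 156.5 − 42.2716 + 1.125 = 115.35.

115.35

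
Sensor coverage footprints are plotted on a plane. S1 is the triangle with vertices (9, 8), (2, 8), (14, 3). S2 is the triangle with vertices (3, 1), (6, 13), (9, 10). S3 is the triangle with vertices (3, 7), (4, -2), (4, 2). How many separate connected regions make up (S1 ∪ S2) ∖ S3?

2

(S1 ∪ S2) ∖ S3 splits into 2 disjoint pieces (area 35.4221, area 0.3297).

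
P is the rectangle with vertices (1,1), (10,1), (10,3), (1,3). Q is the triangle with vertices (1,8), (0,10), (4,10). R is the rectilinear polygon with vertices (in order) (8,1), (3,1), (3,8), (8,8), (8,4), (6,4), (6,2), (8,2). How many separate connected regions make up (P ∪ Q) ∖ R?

(P ∪ Q) ∖ R splits into 3 disjoint pieces (area 6, area 4, area 4).

3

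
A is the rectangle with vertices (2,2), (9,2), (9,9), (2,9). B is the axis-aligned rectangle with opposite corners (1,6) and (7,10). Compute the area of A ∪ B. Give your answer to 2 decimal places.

By inclusion–exclusion:
Individual areas: |A| = 49, |B| = 24.
|A∩B|: x∈[2,7], y∈[6,9] → 5·3 = 15.
|A ∪ B| = 73 − 15 = 58.00.

58.00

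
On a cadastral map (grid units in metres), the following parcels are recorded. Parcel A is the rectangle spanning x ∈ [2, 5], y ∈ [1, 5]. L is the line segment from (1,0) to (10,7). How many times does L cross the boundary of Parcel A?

The segment meets the boundary at (5,3.111), (2.286,1).

2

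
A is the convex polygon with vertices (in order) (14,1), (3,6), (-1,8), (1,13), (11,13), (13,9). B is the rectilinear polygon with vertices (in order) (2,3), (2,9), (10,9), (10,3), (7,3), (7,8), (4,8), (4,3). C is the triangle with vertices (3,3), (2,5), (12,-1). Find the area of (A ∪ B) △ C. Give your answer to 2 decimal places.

122.46

|A ∪ B| = 119.0591.
|(A ∪ B) ∩ C| = 1.8.
|(A ∪ B) △ C| = 119.0591 + 7 − 3.6 = 122.46.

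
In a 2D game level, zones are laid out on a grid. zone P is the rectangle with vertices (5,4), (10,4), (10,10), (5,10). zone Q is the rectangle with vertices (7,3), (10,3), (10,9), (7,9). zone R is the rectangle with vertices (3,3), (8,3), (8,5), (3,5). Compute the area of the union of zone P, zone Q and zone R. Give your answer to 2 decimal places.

By inclusion–exclusion:
Individual areas: |zone P| = 30, |zone Q| = 18, |zone R| = 10.
|zone P∩zone Q|: x∈[7,10], y∈[4,9] → 3·5 = 15.
|zone P∩zone R|: x∈[5,8], y∈[4,5] → 3·1 = 3.
|zone Q∩zone R|: x∈[7,8], y∈[3,5] → 1·2 = 2.
|zone P∩zone Q∩zone R| = 1.
|zone P ∪ zone Q ∪ zone R| = 58 − 20 + 1 = 39.00.

39.00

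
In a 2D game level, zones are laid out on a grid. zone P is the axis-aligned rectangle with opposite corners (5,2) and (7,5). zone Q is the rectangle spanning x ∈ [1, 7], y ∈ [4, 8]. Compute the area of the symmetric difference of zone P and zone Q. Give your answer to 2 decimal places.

26.00

|zone P∩zone Q|: x∈[5,7], y∈[4,5] → 2·1 = 2.
|zone P △ zone Q| = |zone P| + |zone Q| − 2·|zone P∩zone Q| = 6 + 24 − 4 = 26.00.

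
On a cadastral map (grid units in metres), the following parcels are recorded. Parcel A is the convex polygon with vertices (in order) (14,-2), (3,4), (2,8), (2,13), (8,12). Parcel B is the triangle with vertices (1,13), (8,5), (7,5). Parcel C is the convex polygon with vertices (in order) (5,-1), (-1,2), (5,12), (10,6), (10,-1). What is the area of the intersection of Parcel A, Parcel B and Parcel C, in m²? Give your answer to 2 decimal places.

3.34

The intersection is the polygon with vertices (8,5), (7,5), (3.556,9.593), (3.729,9.881).
By the shoelace formula its area is 3.34.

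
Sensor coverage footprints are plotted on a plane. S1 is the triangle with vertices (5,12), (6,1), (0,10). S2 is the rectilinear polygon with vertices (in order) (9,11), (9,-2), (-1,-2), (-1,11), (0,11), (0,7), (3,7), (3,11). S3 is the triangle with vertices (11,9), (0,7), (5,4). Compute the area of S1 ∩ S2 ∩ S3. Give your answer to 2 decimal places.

8.91

The intersection is the polygon with vertices (2,7), (3,7), (3,7.545), (5.366,7.976), (5.676,4.563), (5,4), (3.333,5).
By the shoelace formula its area is 8.91.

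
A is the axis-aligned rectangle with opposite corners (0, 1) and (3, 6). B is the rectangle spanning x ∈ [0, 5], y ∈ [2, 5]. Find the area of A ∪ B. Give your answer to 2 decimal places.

By inclusion–exclusion:
Individual areas: |A| = 15, |B| = 15.
|A∩B|: x∈[0,3], y∈[2,5] → 3·3 = 9.
|A ∪ B| = 30 − 9 = 21.00.

21.00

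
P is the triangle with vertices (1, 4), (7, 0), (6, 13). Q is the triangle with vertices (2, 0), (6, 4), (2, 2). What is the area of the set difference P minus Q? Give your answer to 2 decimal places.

35.57

|P| = 37, |P∩Q| = 1.4286.
|P ∖ Q| = |P| − |P∩Q| = 37 − 1.4286 = 35.57.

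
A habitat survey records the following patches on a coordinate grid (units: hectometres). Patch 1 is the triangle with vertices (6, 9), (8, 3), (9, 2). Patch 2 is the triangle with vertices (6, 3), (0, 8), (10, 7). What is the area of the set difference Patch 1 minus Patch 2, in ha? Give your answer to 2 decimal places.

|Patch 1| = 2, |Patch 1∩Patch 2| = 0.7682.
|Patch 1 ∖ Patch 2| = |Patch 1| − |Patch 1∩Patch 2| = 2 − 0.7682 = 1.23.

1.23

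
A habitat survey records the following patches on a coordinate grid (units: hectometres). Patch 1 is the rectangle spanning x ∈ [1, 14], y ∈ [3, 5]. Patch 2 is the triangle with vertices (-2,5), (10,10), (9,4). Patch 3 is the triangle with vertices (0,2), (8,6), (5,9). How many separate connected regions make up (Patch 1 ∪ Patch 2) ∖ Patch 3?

2

(Patch 1 ∪ Patch 2) ∖ Patch 3 splits into 2 disjoint pieces (area 31.6225, area 6.4142).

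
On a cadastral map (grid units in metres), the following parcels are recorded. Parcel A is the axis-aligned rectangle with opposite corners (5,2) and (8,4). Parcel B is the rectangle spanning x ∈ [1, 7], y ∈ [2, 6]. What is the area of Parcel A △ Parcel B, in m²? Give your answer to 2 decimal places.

|Parcel A∩Parcel B|: x∈[5,7], y∈[2,4] → 2·2 = 4.
|Parcel A △ Parcel B| = |Parcel A| + |Parcel B| − 2·|Parcel A∩Parcel B| = 6 + 24 − 8 = 22.00.

22.00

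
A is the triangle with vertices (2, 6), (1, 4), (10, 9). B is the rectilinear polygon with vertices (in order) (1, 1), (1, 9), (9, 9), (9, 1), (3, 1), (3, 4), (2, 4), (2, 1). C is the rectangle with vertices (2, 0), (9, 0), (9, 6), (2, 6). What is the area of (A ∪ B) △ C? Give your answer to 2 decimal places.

39.09

|A ∪ B| = 61.0903.
|(A ∪ B) ∩ C| = 32.
|(A ∪ B) △ C| = 61.0903 + 42 − 64 = 39.09.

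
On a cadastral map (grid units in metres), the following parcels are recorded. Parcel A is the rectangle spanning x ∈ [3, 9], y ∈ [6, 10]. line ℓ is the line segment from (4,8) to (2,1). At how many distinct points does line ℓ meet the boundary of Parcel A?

1

The segment meets the boundary at (3.429,6).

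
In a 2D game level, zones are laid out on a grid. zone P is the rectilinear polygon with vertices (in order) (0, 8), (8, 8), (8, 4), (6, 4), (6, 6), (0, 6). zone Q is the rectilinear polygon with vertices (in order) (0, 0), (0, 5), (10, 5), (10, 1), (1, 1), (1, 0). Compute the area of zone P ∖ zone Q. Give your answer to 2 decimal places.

|zone P| = 20, |zone P∩zone Q| = 2.
|zone P ∖ zone Q| = |zone P| − |zone P∩zone Q| = 20 − 2 = 18.00.

18.00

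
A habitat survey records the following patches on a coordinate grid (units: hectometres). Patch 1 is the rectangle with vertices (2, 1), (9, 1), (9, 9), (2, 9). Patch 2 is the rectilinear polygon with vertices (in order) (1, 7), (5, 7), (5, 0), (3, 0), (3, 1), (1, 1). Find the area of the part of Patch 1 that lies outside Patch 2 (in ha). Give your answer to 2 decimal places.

|Patch 1| = 56, |Patch 1∩Patch 2| = 18.
|Patch 1 ∖ Patch 2| = |Patch 1| − |Patch 1∩Patch 2| = 56 − 18 = 38.00.

38.00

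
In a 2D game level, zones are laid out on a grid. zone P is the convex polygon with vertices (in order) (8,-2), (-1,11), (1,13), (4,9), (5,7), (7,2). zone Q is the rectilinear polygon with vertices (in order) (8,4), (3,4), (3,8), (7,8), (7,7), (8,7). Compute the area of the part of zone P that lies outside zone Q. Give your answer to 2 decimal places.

|zone P| = 33.5, |zone P∩zone Q| = 9.0329.
|zone P ∖ zone Q| = |zone P| − |zone P∩zone Q| = 33.5 − 9.0329 = 24.47.

24.47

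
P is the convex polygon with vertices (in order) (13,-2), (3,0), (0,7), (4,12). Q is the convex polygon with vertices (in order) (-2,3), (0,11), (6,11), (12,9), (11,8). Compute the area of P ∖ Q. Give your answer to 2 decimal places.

53.75

|P| = 82.5, |P∩Q| = 28.7466.
|P ∖ Q| = |P| − |P∩Q| = 82.5 − 28.7466 = 53.75.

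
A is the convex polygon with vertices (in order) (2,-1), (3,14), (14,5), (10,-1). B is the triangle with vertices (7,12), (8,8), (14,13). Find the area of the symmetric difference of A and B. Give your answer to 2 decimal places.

|A| = 111, |B| = 14.5, |A∩B| = 1.6761.
|A △ B| = |A| + |B| − 2·|A∩B| = 111 + 14.5 − 3.3523 = 122.15.

122.15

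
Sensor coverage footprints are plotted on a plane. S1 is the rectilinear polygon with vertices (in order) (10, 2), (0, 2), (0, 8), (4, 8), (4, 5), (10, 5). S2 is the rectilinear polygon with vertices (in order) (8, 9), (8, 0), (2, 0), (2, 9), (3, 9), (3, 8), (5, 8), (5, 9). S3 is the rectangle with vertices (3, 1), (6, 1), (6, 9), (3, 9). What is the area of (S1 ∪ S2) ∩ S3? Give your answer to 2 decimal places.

|S1 ∪ S2| = 70.
|(S1 ∪ S2) ∩ S3| = 22.00.

22.00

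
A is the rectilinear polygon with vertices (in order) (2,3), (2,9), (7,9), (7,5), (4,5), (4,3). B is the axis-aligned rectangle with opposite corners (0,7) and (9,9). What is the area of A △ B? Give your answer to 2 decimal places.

22.00

|A| = 24, |B| = 18, |A∩B| = 10.
|A △ B| = |A| + |B| − 2·|A∩B| = 24 + 18 − 20 = 22.00.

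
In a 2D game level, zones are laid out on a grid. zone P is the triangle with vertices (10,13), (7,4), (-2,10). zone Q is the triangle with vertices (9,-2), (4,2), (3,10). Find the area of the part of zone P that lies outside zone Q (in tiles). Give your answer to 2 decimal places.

46.09

|zone P| = 49.5, |zone P∩zone Q| = 3.4091.
|zone P ∖ zone Q| = |zone P| − |zone P∩zone Q| = 49.5 − 3.4091 = 46.09.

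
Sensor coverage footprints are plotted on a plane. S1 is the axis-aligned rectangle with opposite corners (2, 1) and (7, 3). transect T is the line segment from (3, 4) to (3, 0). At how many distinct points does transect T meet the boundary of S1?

2

The segment meets the boundary at (3,1), (3,3).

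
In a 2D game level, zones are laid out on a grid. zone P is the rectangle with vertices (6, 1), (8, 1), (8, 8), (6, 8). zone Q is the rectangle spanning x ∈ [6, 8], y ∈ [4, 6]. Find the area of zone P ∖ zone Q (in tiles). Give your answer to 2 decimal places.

|zone P∩zone Q|: x∈[6,8], y∈[4,6] → 2·2 = 4.
|zone P| = 14.
|zone P ∖ zone Q| = |zone P| − |zone P∩zone Q| = 14 − 4 = 10.00.

10.00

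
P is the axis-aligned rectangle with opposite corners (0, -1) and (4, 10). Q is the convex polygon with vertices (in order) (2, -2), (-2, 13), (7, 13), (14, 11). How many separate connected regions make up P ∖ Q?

2

P ∖ Q splits into 2 disjoint pieces (area 0.6282, area 5.6333).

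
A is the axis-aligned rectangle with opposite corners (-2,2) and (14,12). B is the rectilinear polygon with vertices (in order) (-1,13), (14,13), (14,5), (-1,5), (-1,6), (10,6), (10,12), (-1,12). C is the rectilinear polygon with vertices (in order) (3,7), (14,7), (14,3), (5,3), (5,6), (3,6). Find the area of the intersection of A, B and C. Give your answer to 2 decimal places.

13.00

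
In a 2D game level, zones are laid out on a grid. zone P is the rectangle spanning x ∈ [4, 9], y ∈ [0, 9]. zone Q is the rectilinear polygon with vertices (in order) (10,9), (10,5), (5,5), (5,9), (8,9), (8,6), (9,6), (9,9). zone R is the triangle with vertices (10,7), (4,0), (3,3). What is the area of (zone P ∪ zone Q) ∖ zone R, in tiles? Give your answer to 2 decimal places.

|zone P ∪ zone Q| = 49.
|(zone P ∪ zone Q) ∩ zone R| = 10.7143.
|(zone P ∪ zone Q) ∖ zone R| = 49 − 10.7143 = 38.29.

38.29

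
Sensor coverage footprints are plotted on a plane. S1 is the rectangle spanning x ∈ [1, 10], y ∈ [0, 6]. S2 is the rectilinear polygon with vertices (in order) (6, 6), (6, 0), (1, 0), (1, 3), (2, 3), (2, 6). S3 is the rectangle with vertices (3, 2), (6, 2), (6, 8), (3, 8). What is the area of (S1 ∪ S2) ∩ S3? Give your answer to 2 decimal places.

The region (S1 ∪ S2) ∩ S3 is the polygon with vertices (6,6), (6,2), (3,2), (3,6).
By the shoelace formula its area is 12.00.

12.00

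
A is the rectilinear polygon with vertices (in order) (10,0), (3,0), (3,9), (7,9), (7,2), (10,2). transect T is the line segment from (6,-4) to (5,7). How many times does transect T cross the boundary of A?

1

The segment meets the boundary at (5.636,0).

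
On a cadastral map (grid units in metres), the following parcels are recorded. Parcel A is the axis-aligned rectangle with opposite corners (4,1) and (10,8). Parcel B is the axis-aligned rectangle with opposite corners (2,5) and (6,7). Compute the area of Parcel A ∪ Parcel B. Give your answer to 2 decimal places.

By inclusion–exclusion:
Individual areas: |Parcel A| = 42, |Parcel B| = 8.
|Parcel A∩Parcel B|: x∈[4,6], y∈[5,7] → 2·2 = 4.
|Parcel A ∪ Parcel B| = 50 − 4 = 46.00.

46.00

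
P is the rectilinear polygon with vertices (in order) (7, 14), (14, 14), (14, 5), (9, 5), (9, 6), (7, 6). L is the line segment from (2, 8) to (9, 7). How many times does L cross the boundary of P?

The segment meets the boundary at (7,7.286).

1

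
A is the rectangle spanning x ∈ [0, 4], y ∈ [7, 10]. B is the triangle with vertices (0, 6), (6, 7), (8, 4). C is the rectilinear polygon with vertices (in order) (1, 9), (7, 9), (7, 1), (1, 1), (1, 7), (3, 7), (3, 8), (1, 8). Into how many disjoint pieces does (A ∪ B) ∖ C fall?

(A ∪ B) ∖ C splits into 3 disjoint pieces (area 8, area 0.625, area 0.2083).

3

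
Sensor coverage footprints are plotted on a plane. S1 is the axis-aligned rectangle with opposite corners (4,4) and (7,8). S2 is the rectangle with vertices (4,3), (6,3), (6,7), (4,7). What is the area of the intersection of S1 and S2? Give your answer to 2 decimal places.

6.00

|S1∩S2|: x∈[4,6], y∈[4,7] → 2·3 = 6.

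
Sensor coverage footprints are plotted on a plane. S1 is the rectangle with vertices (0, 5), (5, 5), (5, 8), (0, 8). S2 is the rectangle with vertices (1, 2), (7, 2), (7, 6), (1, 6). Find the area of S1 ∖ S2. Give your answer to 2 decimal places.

|S1∩S2|: x∈[1,5], y∈[5,6] → 4·1 = 4.
|S1| = 15.
|S1 ∖ S2| = |S1| − |S1∩S2| = 15 − 4 = 11.00.

11.00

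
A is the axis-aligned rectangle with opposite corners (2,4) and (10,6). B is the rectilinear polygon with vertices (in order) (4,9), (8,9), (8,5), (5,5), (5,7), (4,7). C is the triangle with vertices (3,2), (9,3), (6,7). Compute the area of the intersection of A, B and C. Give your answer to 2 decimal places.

1.99

The intersection is the polygon with vertices (5,5), (5,5.333), (5.4,6), (6.75,6), (7.5,5).
By the shoelace formula its area is 1.99.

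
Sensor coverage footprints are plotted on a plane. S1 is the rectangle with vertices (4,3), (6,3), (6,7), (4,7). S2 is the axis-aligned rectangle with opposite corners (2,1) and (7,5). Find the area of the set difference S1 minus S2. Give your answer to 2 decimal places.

4.00

|S1∩S2|: x∈[4,6], y∈[3,5] → 2·2 = 4.
|S1| = 8.
|S1 ∖ S2| = |S1| − |S1∩S2| = 8 − 4 = 4.00.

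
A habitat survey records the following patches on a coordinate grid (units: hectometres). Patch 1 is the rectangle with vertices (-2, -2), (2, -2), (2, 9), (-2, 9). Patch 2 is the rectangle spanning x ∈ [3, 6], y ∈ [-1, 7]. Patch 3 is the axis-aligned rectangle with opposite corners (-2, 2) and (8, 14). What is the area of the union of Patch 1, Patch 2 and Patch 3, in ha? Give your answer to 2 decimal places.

145.00

By inclusion–exclusion:
Individual areas: |Patch 1| = 44, |Patch 2| = 24, |Patch 3| = 120.
|Patch 1∩Patch 2| = 0 (no overlap).
|Patch 1∩Patch 3|: x∈[-2,2], y∈[2,9] → 4·7 = 28.
|Patch 2∩Patch 3|: x∈[3,6], y∈[2,7] → 3·5 = 15.
|Patch 1∩Patch 2∩Patch 3| = 0.
|Patch 1 ∪ Patch 2 ∪ Patch 3| = 188 − 43 + 0 = 145.00.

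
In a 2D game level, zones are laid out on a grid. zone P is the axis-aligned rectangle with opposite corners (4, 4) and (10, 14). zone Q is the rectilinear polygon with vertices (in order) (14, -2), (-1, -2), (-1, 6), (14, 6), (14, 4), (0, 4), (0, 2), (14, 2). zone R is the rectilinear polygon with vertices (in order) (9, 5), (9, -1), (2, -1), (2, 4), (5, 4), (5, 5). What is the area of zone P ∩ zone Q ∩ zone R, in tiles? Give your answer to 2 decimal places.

4.00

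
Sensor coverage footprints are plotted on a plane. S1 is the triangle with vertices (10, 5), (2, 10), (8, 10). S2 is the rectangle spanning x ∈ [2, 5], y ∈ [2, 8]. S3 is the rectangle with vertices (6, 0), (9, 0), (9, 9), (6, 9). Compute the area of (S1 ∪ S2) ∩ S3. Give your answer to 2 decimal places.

6.86

The region (S1 ∪ S2) ∩ S3 is the polygon with vertices (9,7.5), (9,5.625), (6,7.5), (6,9), (8.4,9).
By the shoelace formula its area is 6.86.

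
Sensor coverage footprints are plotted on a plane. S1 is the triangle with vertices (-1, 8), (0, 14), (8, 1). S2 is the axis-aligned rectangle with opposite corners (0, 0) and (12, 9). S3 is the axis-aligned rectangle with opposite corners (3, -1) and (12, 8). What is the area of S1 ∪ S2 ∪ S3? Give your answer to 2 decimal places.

128.08

By inclusion–exclusion:
Individual areas: |S1| = 30.5, |S2| = 108, |S3| = 81.
|S1∩S2| = 19.4188.
|S1∩S3| = 10.2009.
|S2∩S3|: x∈[3,12], y∈[0,8] → 9·8 = 72.
|S1∩S2∩S3| = 10.2009.
|S1 ∪ S2 ∪ S3| = 219.5 − 101.6197 + 10.2009 = 128.08.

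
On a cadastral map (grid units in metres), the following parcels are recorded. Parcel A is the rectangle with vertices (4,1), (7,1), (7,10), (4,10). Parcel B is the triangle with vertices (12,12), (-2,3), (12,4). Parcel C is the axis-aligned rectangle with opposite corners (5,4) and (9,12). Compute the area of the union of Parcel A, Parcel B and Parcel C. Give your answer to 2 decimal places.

By inclusion–exclusion:
Individual areas: |Parcel A| = 27, |Parcel B| = 56, |Parcel C| = 32.
|Parcel A∩Parcel B| = 12.8571.
|Parcel A∩Parcel C|: x∈[5,7], y∈[4,10] → 2·6 = 12.
|Parcel B∩Parcel C| = 19.1429.
|Parcel A∩Parcel B∩Parcel C| = 8.2857.
|Parcel A ∪ Parcel B ∪ Parcel C| = 115 − 44 + 8.2857 = 79.29.

79.29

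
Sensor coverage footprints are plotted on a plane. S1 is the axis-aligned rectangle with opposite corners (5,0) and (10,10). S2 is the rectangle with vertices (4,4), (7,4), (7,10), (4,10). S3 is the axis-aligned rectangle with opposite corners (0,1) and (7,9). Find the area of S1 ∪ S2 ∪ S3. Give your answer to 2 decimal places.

91.00

By inclusion–exclusion:
Individual areas: |S1| = 50, |S2| = 18, |S3| = 56.
|S1∩S2|: x∈[5,7], y∈[4,10] → 2·6 = 12.
|S1∩S3|: x∈[5,7], y∈[1,9] → 2·8 = 16.
|S2∩S3|: x∈[4,7], y∈[4,9] → 3·5 = 15.
|S1∩S2∩S3| = 10.
|S1 ∪ S2 ∪ S3| = 124 − 43 + 10 = 91.00.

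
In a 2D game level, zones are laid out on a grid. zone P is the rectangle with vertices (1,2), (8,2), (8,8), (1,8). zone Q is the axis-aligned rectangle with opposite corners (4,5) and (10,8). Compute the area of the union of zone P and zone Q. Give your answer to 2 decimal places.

By inclusion–exclusion:
Individual areas: |zone P| = 42, |zone Q| = 18.
|zone P∩zone Q|: x∈[4,8], y∈[5,8] → 4·3 = 12.
|zone P ∪ zone Q| = 60 − 12 = 48.00.

48.00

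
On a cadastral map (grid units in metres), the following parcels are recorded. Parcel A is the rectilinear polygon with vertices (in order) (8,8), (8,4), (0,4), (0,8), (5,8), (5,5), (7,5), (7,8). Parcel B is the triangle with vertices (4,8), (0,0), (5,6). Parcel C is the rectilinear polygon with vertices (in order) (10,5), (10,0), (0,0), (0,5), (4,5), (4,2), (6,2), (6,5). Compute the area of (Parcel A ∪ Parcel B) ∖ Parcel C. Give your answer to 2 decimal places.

20.00

|Parcel A ∪ Parcel B| = 28.6667.
|(Parcel A ∪ Parcel B) ∩ Parcel C| = 8.6667.
|(Parcel A ∪ Parcel B) ∖ Parcel C| = 28.6667 − 8.6667 = 20.00.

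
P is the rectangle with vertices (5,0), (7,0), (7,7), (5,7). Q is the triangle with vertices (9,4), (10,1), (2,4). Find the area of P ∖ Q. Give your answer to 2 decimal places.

11.00

|P| = 14, |P∩Q| = 3.
|P ∖ Q| = |P| − |P∩Q| = 14 − 3 = 11.00.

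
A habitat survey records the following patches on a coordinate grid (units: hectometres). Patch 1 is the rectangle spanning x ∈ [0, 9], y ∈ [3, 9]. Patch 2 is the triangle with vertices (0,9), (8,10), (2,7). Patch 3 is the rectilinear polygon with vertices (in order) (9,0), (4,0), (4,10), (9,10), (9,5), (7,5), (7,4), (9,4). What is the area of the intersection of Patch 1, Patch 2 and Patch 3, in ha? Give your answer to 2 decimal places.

The intersection is the polygon with vertices (4,8), (4,9), (6,9).
By the shoelace formula its area is 1.00.

1.00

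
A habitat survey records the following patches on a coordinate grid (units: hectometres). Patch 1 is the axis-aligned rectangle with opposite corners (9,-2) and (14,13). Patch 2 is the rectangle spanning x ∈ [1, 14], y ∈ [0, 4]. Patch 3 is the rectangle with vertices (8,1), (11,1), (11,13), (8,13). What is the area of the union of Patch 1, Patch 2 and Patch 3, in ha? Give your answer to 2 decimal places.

By inclusion–exclusion:
Individual areas: |Patch 1| = 75, |Patch 2| = 52, |Patch 3| = 36.
|Patch 1∩Patch 2|: x∈[9,14], y∈[0,4] → 5·4 = 20.
|Patch 1∩Patch 3|: x∈[9,11], y∈[1,13] → 2·12 = 24.
|Patch 2∩Patch 3|: x∈[8,11], y∈[1,4] → 3·3 = 9.
|Patch 1∩Patch 2∩Patch 3| = 6.
|Patch 1 ∪ Patch 2 ∪ Patch 3| = 163 − 53 + 6 = 116.00.

116.00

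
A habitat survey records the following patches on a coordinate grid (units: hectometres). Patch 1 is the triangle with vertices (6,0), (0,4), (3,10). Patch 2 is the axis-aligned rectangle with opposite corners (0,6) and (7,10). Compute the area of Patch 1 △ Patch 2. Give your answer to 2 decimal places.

|Patch 1| = 24, |Patch 2| = 28, |Patch 1∩Patch 2| = 6.4.
|Patch 1 △ Patch 2| = |Patch 1| + |Patch 2| − 2·|Patch 1∩Patch 2| = 24 + 28 − 12.8 = 39.20.

39.20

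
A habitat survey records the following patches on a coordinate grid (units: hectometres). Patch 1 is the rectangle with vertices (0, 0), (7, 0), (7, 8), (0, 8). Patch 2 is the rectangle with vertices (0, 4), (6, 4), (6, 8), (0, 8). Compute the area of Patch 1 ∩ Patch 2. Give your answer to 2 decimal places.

|Patch 1∩Patch 2|: x∈[0,6], y∈[4,8] → 6·4 = 24.

24.00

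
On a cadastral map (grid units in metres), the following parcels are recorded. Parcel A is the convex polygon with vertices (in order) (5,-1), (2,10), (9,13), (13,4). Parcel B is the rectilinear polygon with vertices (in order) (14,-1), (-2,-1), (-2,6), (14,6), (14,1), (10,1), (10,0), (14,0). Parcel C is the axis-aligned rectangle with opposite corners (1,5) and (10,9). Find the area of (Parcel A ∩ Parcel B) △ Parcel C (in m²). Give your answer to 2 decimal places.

|Parcel A ∩ Parcel B| = 41.7929.
|(Parcel A ∩ Parcel B) ∩ Parcel C| = 6.7727.
|(Parcel A ∩ Parcel B) △ Parcel C| = 41.7929 + 36 − 13.5455 = 64.25.

64.25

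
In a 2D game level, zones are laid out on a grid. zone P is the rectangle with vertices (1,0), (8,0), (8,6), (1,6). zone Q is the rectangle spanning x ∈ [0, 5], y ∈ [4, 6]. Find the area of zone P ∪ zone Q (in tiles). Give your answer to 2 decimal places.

By inclusion–exclusion:
Individual areas: |zone P| = 42, |zone Q| = 10.
|zone P∩zone Q|: x∈[1,5], y∈[4,6] → 4·2 = 8.
|zone P ∪ zone Q| = 52 − 8 = 44.00.

44.00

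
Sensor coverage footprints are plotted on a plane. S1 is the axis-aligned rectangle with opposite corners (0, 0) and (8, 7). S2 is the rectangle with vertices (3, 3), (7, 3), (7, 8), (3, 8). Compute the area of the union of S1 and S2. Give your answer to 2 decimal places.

By inclusion–exclusion:
Individual areas: |S1| = 56, |S2| = 20.
|S1∩S2|: x∈[3,7], y∈[3,7] → 4·4 = 16.
|S1 ∪ S2| = 76 − 16 = 60.00.

60.00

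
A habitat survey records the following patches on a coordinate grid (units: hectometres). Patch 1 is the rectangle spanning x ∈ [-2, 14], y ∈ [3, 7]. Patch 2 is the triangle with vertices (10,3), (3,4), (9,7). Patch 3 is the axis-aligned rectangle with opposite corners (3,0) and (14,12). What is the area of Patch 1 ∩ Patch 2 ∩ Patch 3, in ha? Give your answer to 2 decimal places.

13.50

The intersection is the polygon with vertices (9,7), (10,3), (3,4).
By the shoelace formula its area is 13.50.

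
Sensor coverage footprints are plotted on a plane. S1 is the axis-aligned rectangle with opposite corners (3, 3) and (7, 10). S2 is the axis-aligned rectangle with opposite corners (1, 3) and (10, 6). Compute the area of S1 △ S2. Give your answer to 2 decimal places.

|S1∩S2|: x∈[3,7], y∈[3,6] → 4·3 = 12.
|S1 △ S2| = |S1| + |S2| − 2·|S1∩S2| = 28 + 27 − 24 = 31.00.

31.00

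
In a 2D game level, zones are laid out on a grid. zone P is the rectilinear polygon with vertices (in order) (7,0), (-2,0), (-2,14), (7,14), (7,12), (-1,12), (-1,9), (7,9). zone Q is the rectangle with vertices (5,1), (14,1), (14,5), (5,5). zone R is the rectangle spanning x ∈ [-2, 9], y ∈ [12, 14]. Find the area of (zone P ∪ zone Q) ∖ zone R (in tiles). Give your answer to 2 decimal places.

112.00

|zone P ∪ zone Q| = 130.
|(zone P ∪ zone Q) ∩ zone R| = 18.
|(zone P ∪ zone Q) ∖ zone R| = 130 − 18 = 112.00.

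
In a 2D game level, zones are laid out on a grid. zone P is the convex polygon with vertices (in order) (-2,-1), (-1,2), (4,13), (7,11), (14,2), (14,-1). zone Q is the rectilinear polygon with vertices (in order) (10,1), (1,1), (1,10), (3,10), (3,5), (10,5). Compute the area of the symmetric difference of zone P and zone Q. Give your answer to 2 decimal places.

|zone P| = 135.5, |zone Q| = 46, |zone P∩zone Q| = 43.0545.
|zone P △ zone Q| = |zone P| + |zone Q| − 2·|zone P∩zone Q| = 135.5 + 46 − 86.1091 = 95.39.

95.39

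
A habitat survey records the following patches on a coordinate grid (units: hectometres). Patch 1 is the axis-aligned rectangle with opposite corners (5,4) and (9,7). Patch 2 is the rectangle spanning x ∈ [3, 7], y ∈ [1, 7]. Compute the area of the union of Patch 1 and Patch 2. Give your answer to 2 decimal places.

30.00

By inclusion–exclusion:
Individual areas: |Patch 1| = 12, |Patch 2| = 24.
|Patch 1∩Patch 2|: x∈[5,7], y∈[4,7] → 2·3 = 6.
|Patch 1 ∪ Patch 2| = 36 − 6 = 30.00.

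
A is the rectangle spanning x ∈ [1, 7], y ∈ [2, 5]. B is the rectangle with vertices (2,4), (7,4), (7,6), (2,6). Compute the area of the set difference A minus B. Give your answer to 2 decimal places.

|A∩B|: x∈[2,7], y∈[4,5] → 5·1 = 5.
|A| = 18.
|A ∖ B| = |A| − |A∩B| = 18 − 5 = 13.00.

13.00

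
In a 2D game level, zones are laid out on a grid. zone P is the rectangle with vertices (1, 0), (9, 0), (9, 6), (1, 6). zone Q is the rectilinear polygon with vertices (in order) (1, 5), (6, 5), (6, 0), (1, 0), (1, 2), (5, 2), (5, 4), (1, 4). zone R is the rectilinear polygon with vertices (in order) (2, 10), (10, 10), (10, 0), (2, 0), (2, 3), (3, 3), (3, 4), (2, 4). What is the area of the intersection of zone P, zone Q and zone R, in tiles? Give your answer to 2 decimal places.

14.00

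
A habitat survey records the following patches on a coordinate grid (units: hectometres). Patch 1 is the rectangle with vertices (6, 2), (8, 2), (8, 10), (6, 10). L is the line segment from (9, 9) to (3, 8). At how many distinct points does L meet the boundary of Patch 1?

2

The segment meets the boundary at (6,8.5), (8,8.833).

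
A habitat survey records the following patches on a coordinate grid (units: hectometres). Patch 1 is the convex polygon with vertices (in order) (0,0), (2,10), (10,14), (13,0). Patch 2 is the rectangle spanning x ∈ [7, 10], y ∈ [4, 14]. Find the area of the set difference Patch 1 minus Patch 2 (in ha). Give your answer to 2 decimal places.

99.25

|Patch 1| = 127, |Patch 1∩Patch 2| = 27.75.
|Patch 1 ∖ Patch 2| = |Patch 1| − |Patch 1∩Patch 2| = 127 − 27.75 = 99.25.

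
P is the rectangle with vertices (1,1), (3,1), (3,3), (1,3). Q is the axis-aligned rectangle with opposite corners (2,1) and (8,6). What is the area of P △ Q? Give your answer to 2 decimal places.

30.00

|P∩Q|: x∈[2,3], y∈[1,3] → 1·2 = 2.
|P △ Q| = |P| + |Q| − 2·|P∩Q| = 4 + 30 − 4 = 30.00.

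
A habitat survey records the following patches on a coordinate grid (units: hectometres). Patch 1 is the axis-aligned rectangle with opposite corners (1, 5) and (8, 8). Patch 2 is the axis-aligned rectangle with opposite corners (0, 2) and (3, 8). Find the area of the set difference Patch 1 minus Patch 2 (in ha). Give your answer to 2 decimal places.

|Patch 1∩Patch 2|: x∈[1,3], y∈[5,8] → 2·3 = 6.
|Patch 1| = 21.
|Patch 1 ∖ Patch 2| = |Patch 1| − |Patch 1∩Patch 2| = 21 − 6 = 15.00.

15.00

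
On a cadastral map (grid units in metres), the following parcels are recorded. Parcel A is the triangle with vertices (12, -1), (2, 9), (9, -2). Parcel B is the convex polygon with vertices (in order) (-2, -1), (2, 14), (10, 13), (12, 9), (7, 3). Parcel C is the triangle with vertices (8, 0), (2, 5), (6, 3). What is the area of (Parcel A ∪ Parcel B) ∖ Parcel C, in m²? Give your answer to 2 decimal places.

127.53

|Parcel A ∪ Parcel B| = 130.4853.
|(Parcel A ∪ Parcel B) ∩ Parcel C| = 2.9536.
|(Parcel A ∪ Parcel B) ∖ Parcel C| = 130.4853 − 2.9536 = 127.53.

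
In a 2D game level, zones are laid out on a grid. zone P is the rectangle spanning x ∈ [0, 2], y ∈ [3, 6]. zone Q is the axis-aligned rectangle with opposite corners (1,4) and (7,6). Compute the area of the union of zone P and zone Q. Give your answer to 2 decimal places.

16.00

By inclusion–exclusion:
Individual areas: |zone P| = 6, |zone Q| = 12.
|zone P∩zone Q|: x∈[1,2], y∈[4,6] → 1·2 = 2.
|zone P ∪ zone Q| = 18 − 2 = 16.00.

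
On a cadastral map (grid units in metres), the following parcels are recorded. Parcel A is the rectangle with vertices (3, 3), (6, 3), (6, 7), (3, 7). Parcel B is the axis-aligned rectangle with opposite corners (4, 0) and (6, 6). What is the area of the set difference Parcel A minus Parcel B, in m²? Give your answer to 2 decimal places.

6.00

|Parcel A∩Parcel B|: x∈[4,6], y∈[3,6] → 2·3 = 6.
|Parcel A| = 12.
|Parcel A ∖ Parcel B| = |Parcel A| − |Parcel A∩Parcel B| = 12 − 6 = 6.00.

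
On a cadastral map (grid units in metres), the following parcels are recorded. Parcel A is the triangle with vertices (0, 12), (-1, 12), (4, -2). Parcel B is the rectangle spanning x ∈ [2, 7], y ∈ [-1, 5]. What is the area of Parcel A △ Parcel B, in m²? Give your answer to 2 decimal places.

34.27

|Parcel A| = 7, |Parcel B| = 30, |Parcel A∩Parcel B| = 1.3643.
|Parcel A △ Parcel B| = |Parcel A| + |Parcel B| − 2·|Parcel A∩Parcel B| = 7 + 30 − 2.7286 = 34.27.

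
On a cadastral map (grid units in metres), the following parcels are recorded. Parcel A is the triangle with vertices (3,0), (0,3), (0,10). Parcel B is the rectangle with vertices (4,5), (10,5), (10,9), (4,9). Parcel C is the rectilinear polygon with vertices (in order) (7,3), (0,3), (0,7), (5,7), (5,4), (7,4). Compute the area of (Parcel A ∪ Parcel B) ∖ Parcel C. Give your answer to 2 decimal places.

|Parcel A ∪ Parcel B| = 34.5.
|(Parcel A ∪ Parcel B) ∩ Parcel C| = 8.
|(Parcel A ∪ Parcel B) ∖ Parcel C| = 34.5 − 8 = 26.50.

26.50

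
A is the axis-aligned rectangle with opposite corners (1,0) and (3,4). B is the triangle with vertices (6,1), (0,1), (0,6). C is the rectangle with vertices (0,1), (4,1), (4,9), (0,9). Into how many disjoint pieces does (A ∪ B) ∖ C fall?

2

(A ∪ B) ∖ C splits into 2 disjoint pieces (area 2, area 1.6667).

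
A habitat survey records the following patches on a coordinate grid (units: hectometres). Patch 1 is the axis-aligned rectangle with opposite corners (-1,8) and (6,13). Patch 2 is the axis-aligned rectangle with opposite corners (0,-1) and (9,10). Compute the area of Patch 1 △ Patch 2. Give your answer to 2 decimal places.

110.00

|Patch 1∩Patch 2|: x∈[0,6], y∈[8,10] → 6·2 = 12.
|Patch 1 △ Patch 2| = |Patch 1| + |Patch 2| − 2·|Patch 1∩Patch 2| = 35 + 99 − 24 = 110.00.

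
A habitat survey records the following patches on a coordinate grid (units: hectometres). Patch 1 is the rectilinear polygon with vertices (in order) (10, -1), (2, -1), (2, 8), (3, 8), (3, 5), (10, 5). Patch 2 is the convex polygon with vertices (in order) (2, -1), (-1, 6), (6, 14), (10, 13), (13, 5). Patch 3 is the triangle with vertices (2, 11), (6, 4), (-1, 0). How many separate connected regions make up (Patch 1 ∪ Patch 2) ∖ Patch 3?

(Patch 1 ∪ Patch 2) ∖ Patch 3 splits into 2 disjoint pieces (area 106.4352, area 4.1321).

2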